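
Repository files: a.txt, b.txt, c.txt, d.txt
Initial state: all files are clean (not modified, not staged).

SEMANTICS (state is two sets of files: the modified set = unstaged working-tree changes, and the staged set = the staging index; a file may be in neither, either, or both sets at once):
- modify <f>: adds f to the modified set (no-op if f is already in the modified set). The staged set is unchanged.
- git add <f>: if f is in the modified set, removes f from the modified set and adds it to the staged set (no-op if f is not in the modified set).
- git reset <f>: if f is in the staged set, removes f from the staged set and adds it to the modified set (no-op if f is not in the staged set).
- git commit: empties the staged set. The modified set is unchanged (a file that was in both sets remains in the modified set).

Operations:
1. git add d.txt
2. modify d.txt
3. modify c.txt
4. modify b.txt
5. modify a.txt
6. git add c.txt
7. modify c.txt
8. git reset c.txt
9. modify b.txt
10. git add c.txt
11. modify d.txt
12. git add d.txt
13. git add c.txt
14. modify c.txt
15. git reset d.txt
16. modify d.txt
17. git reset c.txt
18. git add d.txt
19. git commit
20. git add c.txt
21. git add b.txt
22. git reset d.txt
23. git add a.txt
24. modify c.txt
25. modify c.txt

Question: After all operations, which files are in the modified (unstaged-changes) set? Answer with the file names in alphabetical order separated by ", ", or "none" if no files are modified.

After op 1 (git add d.txt): modified={none} staged={none}
After op 2 (modify d.txt): modified={d.txt} staged={none}
After op 3 (modify c.txt): modified={c.txt, d.txt} staged={none}
After op 4 (modify b.txt): modified={b.txt, c.txt, d.txt} staged={none}
After op 5 (modify a.txt): modified={a.txt, b.txt, c.txt, d.txt} staged={none}
After op 6 (git add c.txt): modified={a.txt, b.txt, d.txt} staged={c.txt}
After op 7 (modify c.txt): modified={a.txt, b.txt, c.txt, d.txt} staged={c.txt}
After op 8 (git reset c.txt): modified={a.txt, b.txt, c.txt, d.txt} staged={none}
After op 9 (modify b.txt): modified={a.txt, b.txt, c.txt, d.txt} staged={none}
After op 10 (git add c.txt): modified={a.txt, b.txt, d.txt} staged={c.txt}
After op 11 (modify d.txt): modified={a.txt, b.txt, d.txt} staged={c.txt}
After op 12 (git add d.txt): modified={a.txt, b.txt} staged={c.txt, d.txt}
After op 13 (git add c.txt): modified={a.txt, b.txt} staged={c.txt, d.txt}
After op 14 (modify c.txt): modified={a.txt, b.txt, c.txt} staged={c.txt, d.txt}
After op 15 (git reset d.txt): modified={a.txt, b.txt, c.txt, d.txt} staged={c.txt}
After op 16 (modify d.txt): modified={a.txt, b.txt, c.txt, d.txt} staged={c.txt}
After op 17 (git reset c.txt): modified={a.txt, b.txt, c.txt, d.txt} staged={none}
After op 18 (git add d.txt): modified={a.txt, b.txt, c.txt} staged={d.txt}
After op 19 (git commit): modified={a.txt, b.txt, c.txt} staged={none}
After op 20 (git add c.txt): modified={a.txt, b.txt} staged={c.txt}
After op 21 (git add b.txt): modified={a.txt} staged={b.txt, c.txt}
After op 22 (git reset d.txt): modified={a.txt} staged={b.txt, c.txt}
After op 23 (git add a.txt): modified={none} staged={a.txt, b.txt, c.txt}
After op 24 (modify c.txt): modified={c.txt} staged={a.txt, b.txt, c.txt}
After op 25 (modify c.txt): modified={c.txt} staged={a.txt, b.txt, c.txt}

Answer: c.txt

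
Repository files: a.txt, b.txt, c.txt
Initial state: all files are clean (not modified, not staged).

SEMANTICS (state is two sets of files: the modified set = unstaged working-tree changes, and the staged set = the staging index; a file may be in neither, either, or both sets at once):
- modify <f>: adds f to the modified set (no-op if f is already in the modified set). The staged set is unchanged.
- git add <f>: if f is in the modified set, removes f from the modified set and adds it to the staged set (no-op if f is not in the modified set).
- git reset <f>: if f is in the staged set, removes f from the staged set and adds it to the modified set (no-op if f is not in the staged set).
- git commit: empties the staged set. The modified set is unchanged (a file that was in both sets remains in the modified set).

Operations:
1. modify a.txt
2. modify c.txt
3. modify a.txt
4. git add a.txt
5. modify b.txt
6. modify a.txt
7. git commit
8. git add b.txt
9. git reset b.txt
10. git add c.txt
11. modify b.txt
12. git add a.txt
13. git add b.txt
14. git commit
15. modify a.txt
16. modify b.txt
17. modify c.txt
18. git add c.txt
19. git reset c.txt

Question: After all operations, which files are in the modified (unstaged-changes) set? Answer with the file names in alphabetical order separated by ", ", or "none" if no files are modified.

After op 1 (modify a.txt): modified={a.txt} staged={none}
After op 2 (modify c.txt): modified={a.txt, c.txt} staged={none}
After op 3 (modify a.txt): modified={a.txt, c.txt} staged={none}
After op 4 (git add a.txt): modified={c.txt} staged={a.txt}
After op 5 (modify b.txt): modified={b.txt, c.txt} staged={a.txt}
After op 6 (modify a.txt): modified={a.txt, b.txt, c.txt} staged={a.txt}
After op 7 (git commit): modified={a.txt, b.txt, c.txt} staged={none}
After op 8 (git add b.txt): modified={a.txt, c.txt} staged={b.txt}
After op 9 (git reset b.txt): modified={a.txt, b.txt, c.txt} staged={none}
After op 10 (git add c.txt): modified={a.txt, b.txt} staged={c.txt}
After op 11 (modify b.txt): modified={a.txt, b.txt} staged={c.txt}
After op 12 (git add a.txt): modified={b.txt} staged={a.txt, c.txt}
After op 13 (git add b.txt): modified={none} staged={a.txt, b.txt, c.txt}
After op 14 (git commit): modified={none} staged={none}
After op 15 (modify a.txt): modified={a.txt} staged={none}
After op 16 (modify b.txt): modified={a.txt, b.txt} staged={none}
After op 17 (modify c.txt): modified={a.txt, b.txt, c.txt} staged={none}
After op 18 (git add c.txt): modified={a.txt, b.txt} staged={c.txt}
After op 19 (git reset c.txt): modified={a.txt, b.txt, c.txt} staged={none}

Answer: a.txt, b.txt, c.txt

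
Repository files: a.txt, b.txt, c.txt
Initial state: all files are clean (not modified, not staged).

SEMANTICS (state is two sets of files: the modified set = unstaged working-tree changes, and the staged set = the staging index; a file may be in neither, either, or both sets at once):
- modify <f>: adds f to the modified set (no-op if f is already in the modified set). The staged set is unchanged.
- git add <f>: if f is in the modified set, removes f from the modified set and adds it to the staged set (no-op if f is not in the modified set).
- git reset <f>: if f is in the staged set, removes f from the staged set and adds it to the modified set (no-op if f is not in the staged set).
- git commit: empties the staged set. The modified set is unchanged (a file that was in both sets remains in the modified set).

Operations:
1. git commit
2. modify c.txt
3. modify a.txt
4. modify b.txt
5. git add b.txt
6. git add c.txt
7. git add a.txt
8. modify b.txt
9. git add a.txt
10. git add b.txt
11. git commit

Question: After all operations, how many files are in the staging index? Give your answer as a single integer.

Answer: 0

Derivation:
After op 1 (git commit): modified={none} staged={none}
After op 2 (modify c.txt): modified={c.txt} staged={none}
After op 3 (modify a.txt): modified={a.txt, c.txt} staged={none}
After op 4 (modify b.txt): modified={a.txt, b.txt, c.txt} staged={none}
After op 5 (git add b.txt): modified={a.txt, c.txt} staged={b.txt}
After op 6 (git add c.txt): modified={a.txt} staged={b.txt, c.txt}
After op 7 (git add a.txt): modified={none} staged={a.txt, b.txt, c.txt}
After op 8 (modify b.txt): modified={b.txt} staged={a.txt, b.txt, c.txt}
After op 9 (git add a.txt): modified={b.txt} staged={a.txt, b.txt, c.txt}
After op 10 (git add b.txt): modified={none} staged={a.txt, b.txt, c.txt}
After op 11 (git commit): modified={none} staged={none}
Final staged set: {none} -> count=0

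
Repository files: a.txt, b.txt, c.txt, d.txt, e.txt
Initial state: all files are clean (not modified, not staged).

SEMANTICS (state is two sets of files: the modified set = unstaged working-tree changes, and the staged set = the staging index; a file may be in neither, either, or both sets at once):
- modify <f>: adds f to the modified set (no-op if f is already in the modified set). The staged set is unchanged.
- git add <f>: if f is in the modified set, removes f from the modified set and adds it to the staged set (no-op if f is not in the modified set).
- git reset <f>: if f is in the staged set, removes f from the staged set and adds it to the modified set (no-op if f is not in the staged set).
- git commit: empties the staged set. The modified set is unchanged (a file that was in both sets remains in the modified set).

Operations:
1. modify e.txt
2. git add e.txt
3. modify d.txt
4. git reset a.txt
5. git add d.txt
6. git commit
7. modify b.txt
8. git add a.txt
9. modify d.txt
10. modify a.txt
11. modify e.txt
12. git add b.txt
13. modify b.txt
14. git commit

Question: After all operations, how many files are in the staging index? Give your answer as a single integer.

Answer: 0

Derivation:
After op 1 (modify e.txt): modified={e.txt} staged={none}
After op 2 (git add e.txt): modified={none} staged={e.txt}
After op 3 (modify d.txt): modified={d.txt} staged={e.txt}
After op 4 (git reset a.txt): modified={d.txt} staged={e.txt}
After op 5 (git add d.txt): modified={none} staged={d.txt, e.txt}
After op 6 (git commit): modified={none} staged={none}
After op 7 (modify b.txt): modified={b.txt} staged={none}
After op 8 (git add a.txt): modified={b.txt} staged={none}
After op 9 (modify d.txt): modified={b.txt, d.txt} staged={none}
After op 10 (modify a.txt): modified={a.txt, b.txt, d.txt} staged={none}
After op 11 (modify e.txt): modified={a.txt, b.txt, d.txt, e.txt} staged={none}
After op 12 (git add b.txt): modified={a.txt, d.txt, e.txt} staged={b.txt}
After op 13 (modify b.txt): modified={a.txt, b.txt, d.txt, e.txt} staged={b.txt}
After op 14 (git commit): modified={a.txt, b.txt, d.txt, e.txt} staged={none}
Final staged set: {none} -> count=0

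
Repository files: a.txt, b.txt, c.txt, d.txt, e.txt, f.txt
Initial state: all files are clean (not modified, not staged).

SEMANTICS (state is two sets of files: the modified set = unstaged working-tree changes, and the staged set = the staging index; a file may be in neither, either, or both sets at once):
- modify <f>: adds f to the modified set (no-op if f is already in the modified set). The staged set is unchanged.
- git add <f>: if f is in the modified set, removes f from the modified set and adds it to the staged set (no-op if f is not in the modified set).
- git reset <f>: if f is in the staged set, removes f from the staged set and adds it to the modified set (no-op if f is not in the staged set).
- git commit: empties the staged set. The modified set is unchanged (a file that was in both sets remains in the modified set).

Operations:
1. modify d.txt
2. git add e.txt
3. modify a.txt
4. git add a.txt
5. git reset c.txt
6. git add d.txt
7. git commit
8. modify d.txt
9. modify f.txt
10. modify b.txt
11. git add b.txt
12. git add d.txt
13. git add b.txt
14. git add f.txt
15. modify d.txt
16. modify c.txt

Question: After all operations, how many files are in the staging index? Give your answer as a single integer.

After op 1 (modify d.txt): modified={d.txt} staged={none}
After op 2 (git add e.txt): modified={d.txt} staged={none}
After op 3 (modify a.txt): modified={a.txt, d.txt} staged={none}
After op 4 (git add a.txt): modified={d.txt} staged={a.txt}
After op 5 (git reset c.txt): modified={d.txt} staged={a.txt}
After op 6 (git add d.txt): modified={none} staged={a.txt, d.txt}
After op 7 (git commit): modified={none} staged={none}
After op 8 (modify d.txt): modified={d.txt} staged={none}
After op 9 (modify f.txt): modified={d.txt, f.txt} staged={none}
After op 10 (modify b.txt): modified={b.txt, d.txt, f.txt} staged={none}
After op 11 (git add b.txt): modified={d.txt, f.txt} staged={b.txt}
After op 12 (git add d.txt): modified={f.txt} staged={b.txt, d.txt}
After op 13 (git add b.txt): modified={f.txt} staged={b.txt, d.txt}
After op 14 (git add f.txt): modified={none} staged={b.txt, d.txt, f.txt}
After op 15 (modify d.txt): modified={d.txt} staged={b.txt, d.txt, f.txt}
After op 16 (modify c.txt): modified={c.txt, d.txt} staged={b.txt, d.txt, f.txt}
Final staged set: {b.txt, d.txt, f.txt} -> count=3

Answer: 3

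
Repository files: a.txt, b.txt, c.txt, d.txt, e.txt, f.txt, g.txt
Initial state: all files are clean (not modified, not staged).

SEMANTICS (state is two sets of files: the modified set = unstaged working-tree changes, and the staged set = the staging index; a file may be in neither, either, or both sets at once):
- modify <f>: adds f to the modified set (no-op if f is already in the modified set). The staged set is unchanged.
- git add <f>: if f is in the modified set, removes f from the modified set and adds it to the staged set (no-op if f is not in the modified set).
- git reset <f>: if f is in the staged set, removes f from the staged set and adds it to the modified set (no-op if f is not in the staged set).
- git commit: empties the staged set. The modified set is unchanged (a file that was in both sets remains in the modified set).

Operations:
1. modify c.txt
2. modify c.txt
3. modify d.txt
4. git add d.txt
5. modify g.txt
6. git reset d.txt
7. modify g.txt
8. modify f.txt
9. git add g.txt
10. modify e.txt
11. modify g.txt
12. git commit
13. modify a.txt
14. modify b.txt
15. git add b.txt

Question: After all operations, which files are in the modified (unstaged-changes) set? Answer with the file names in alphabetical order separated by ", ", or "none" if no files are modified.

Answer: a.txt, c.txt, d.txt, e.txt, f.txt, g.txt

Derivation:
After op 1 (modify c.txt): modified={c.txt} staged={none}
After op 2 (modify c.txt): modified={c.txt} staged={none}
After op 3 (modify d.txt): modified={c.txt, d.txt} staged={none}
After op 4 (git add d.txt): modified={c.txt} staged={d.txt}
After op 5 (modify g.txt): modified={c.txt, g.txt} staged={d.txt}
After op 6 (git reset d.txt): modified={c.txt, d.txt, g.txt} staged={none}
After op 7 (modify g.txt): modified={c.txt, d.txt, g.txt} staged={none}
After op 8 (modify f.txt): modified={c.txt, d.txt, f.txt, g.txt} staged={none}
After op 9 (git add g.txt): modified={c.txt, d.txt, f.txt} staged={g.txt}
After op 10 (modify e.txt): modified={c.txt, d.txt, e.txt, f.txt} staged={g.txt}
After op 11 (modify g.txt): modified={c.txt, d.txt, e.txt, f.txt, g.txt} staged={g.txt}
After op 12 (git commit): modified={c.txt, d.txt, e.txt, f.txt, g.txt} staged={none}
After op 13 (modify a.txt): modified={a.txt, c.txt, d.txt, e.txt, f.txt, g.txt} staged={none}
After op 14 (modify b.txt): modified={a.txt, b.txt, c.txt, d.txt, e.txt, f.txt, g.txt} staged={none}
After op 15 (git add b.txt): modified={a.txt, c.txt, d.txt, e.txt, f.txt, g.txt} staged={b.txt}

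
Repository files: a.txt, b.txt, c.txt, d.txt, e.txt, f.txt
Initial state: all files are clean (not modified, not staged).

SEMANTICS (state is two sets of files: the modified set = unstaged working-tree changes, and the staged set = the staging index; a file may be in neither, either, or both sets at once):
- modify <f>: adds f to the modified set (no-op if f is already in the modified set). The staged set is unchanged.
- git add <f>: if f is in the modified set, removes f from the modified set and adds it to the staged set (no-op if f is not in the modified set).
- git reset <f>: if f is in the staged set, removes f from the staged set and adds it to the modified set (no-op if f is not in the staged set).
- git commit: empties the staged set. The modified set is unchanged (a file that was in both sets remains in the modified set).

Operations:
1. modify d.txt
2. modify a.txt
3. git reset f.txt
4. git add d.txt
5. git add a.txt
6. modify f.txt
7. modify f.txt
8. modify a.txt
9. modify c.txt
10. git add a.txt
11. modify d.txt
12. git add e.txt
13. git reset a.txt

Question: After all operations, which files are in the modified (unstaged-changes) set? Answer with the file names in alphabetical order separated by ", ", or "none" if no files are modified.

Answer: a.txt, c.txt, d.txt, f.txt

Derivation:
After op 1 (modify d.txt): modified={d.txt} staged={none}
After op 2 (modify a.txt): modified={a.txt, d.txt} staged={none}
After op 3 (git reset f.txt): modified={a.txt, d.txt} staged={none}
After op 4 (git add d.txt): modified={a.txt} staged={d.txt}
After op 5 (git add a.txt): modified={none} staged={a.txt, d.txt}
After op 6 (modify f.txt): modified={f.txt} staged={a.txt, d.txt}
After op 7 (modify f.txt): modified={f.txt} staged={a.txt, d.txt}
After op 8 (modify a.txt): modified={a.txt, f.txt} staged={a.txt, d.txt}
After op 9 (modify c.txt): modified={a.txt, c.txt, f.txt} staged={a.txt, d.txt}
After op 10 (git add a.txt): modified={c.txt, f.txt} staged={a.txt, d.txt}
After op 11 (modify d.txt): modified={c.txt, d.txt, f.txt} staged={a.txt, d.txt}
After op 12 (git add e.txt): modified={c.txt, d.txt, f.txt} staged={a.txt, d.txt}
After op 13 (git reset a.txt): modified={a.txt, c.txt, d.txt, f.txt} staged={d.txt}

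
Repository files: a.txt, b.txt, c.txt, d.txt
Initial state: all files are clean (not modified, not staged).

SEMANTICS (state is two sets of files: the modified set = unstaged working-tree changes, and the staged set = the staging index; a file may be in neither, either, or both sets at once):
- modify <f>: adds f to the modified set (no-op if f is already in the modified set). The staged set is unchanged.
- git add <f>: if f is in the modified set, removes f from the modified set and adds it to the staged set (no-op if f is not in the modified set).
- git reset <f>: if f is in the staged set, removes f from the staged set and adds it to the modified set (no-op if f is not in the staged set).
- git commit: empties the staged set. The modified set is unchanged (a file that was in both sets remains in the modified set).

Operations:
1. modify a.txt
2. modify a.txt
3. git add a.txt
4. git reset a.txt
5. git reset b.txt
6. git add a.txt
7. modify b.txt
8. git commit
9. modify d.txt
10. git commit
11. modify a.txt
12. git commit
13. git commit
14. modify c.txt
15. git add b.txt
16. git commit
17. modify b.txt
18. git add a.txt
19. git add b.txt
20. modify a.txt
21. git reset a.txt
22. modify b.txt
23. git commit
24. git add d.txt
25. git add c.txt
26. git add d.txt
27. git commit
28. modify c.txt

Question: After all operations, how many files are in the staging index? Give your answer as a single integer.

Answer: 0

Derivation:
After op 1 (modify a.txt): modified={a.txt} staged={none}
After op 2 (modify a.txt): modified={a.txt} staged={none}
After op 3 (git add a.txt): modified={none} staged={a.txt}
After op 4 (git reset a.txt): modified={a.txt} staged={none}
After op 5 (git reset b.txt): modified={a.txt} staged={none}
After op 6 (git add a.txt): modified={none} staged={a.txt}
After op 7 (modify b.txt): modified={b.txt} staged={a.txt}
After op 8 (git commit): modified={b.txt} staged={none}
After op 9 (modify d.txt): modified={b.txt, d.txt} staged={none}
After op 10 (git commit): modified={b.txt, d.txt} staged={none}
After op 11 (modify a.txt): modified={a.txt, b.txt, d.txt} staged={none}
After op 12 (git commit): modified={a.txt, b.txt, d.txt} staged={none}
After op 13 (git commit): modified={a.txt, b.txt, d.txt} staged={none}
After op 14 (modify c.txt): modified={a.txt, b.txt, c.txt, d.txt} staged={none}
After op 15 (git add b.txt): modified={a.txt, c.txt, d.txt} staged={b.txt}
After op 16 (git commit): modified={a.txt, c.txt, d.txt} staged={none}
After op 17 (modify b.txt): modified={a.txt, b.txt, c.txt, d.txt} staged={none}
After op 18 (git add a.txt): modified={b.txt, c.txt, d.txt} staged={a.txt}
After op 19 (git add b.txt): modified={c.txt, d.txt} staged={a.txt, b.txt}
After op 20 (modify a.txt): modified={a.txt, c.txt, d.txt} staged={a.txt, b.txt}
After op 21 (git reset a.txt): modified={a.txt, c.txt, d.txt} staged={b.txt}
After op 22 (modify b.txt): modified={a.txt, b.txt, c.txt, d.txt} staged={b.txt}
After op 23 (git commit): modified={a.txt, b.txt, c.txt, d.txt} staged={none}
After op 24 (git add d.txt): modified={a.txt, b.txt, c.txt} staged={d.txt}
After op 25 (git add c.txt): modified={a.txt, b.txt} staged={c.txt, d.txt}
After op 26 (git add d.txt): modified={a.txt, b.txt} staged={c.txt, d.txt}
After op 27 (git commit): modified={a.txt, b.txt} staged={none}
After op 28 (modify c.txt): modified={a.txt, b.txt, c.txt} staged={none}
Final staged set: {none} -> count=0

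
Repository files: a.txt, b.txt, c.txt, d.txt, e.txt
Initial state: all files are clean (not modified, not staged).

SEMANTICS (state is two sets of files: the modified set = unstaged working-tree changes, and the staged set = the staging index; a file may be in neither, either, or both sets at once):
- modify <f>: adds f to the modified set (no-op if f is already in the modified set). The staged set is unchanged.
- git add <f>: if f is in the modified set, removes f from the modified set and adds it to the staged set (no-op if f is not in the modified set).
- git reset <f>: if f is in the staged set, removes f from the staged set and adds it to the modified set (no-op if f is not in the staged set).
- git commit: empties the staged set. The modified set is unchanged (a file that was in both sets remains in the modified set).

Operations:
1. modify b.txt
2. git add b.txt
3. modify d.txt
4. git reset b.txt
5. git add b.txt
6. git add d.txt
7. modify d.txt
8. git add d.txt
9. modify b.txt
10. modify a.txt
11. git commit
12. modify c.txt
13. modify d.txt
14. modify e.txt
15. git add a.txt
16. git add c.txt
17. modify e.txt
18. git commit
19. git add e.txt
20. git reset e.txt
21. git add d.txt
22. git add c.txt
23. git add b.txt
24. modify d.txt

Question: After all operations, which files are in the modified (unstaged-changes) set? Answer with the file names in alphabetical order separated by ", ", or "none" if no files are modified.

After op 1 (modify b.txt): modified={b.txt} staged={none}
After op 2 (git add b.txt): modified={none} staged={b.txt}
After op 3 (modify d.txt): modified={d.txt} staged={b.txt}
After op 4 (git reset b.txt): modified={b.txt, d.txt} staged={none}
After op 5 (git add b.txt): modified={d.txt} staged={b.txt}
After op 6 (git add d.txt): modified={none} staged={b.txt, d.txt}
After op 7 (modify d.txt): modified={d.txt} staged={b.txt, d.txt}
After op 8 (git add d.txt): modified={none} staged={b.txt, d.txt}
After op 9 (modify b.txt): modified={b.txt} staged={b.txt, d.txt}
After op 10 (modify a.txt): modified={a.txt, b.txt} staged={b.txt, d.txt}
After op 11 (git commit): modified={a.txt, b.txt} staged={none}
After op 12 (modify c.txt): modified={a.txt, b.txt, c.txt} staged={none}
After op 13 (modify d.txt): modified={a.txt, b.txt, c.txt, d.txt} staged={none}
After op 14 (modify e.txt): modified={a.txt, b.txt, c.txt, d.txt, e.txt} staged={none}
After op 15 (git add a.txt): modified={b.txt, c.txt, d.txt, e.txt} staged={a.txt}
After op 16 (git add c.txt): modified={b.txt, d.txt, e.txt} staged={a.txt, c.txt}
After op 17 (modify e.txt): modified={b.txt, d.txt, e.txt} staged={a.txt, c.txt}
After op 18 (git commit): modified={b.txt, d.txt, e.txt} staged={none}
After op 19 (git add e.txt): modified={b.txt, d.txt} staged={e.txt}
After op 20 (git reset e.txt): modified={b.txt, d.txt, e.txt} staged={none}
After op 21 (git add d.txt): modified={b.txt, e.txt} staged={d.txt}
After op 22 (git add c.txt): modified={b.txt, e.txt} staged={d.txt}
After op 23 (git add b.txt): modified={e.txt} staged={b.txt, d.txt}
After op 24 (modify d.txt): modified={d.txt, e.txt} staged={b.txt, d.txt}

Answer: d.txt, e.txt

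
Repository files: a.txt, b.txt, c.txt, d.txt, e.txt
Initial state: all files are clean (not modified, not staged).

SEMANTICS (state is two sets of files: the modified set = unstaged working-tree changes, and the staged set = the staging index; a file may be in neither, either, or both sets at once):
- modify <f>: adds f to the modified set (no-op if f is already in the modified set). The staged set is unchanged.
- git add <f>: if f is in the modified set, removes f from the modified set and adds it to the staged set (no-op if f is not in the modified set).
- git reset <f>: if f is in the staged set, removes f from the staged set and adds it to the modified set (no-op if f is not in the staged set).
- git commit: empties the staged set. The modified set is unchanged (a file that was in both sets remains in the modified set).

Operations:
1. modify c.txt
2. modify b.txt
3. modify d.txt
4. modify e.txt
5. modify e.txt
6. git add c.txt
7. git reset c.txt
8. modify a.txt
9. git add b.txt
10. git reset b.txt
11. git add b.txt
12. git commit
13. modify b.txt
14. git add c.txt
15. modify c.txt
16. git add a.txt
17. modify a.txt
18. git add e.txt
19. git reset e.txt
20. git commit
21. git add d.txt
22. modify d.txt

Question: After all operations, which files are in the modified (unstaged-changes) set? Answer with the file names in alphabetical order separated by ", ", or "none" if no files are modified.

After op 1 (modify c.txt): modified={c.txt} staged={none}
After op 2 (modify b.txt): modified={b.txt, c.txt} staged={none}
After op 3 (modify d.txt): modified={b.txt, c.txt, d.txt} staged={none}
After op 4 (modify e.txt): modified={b.txt, c.txt, d.txt, e.txt} staged={none}
After op 5 (modify e.txt): modified={b.txt, c.txt, d.txt, e.txt} staged={none}
After op 6 (git add c.txt): modified={b.txt, d.txt, e.txt} staged={c.txt}
After op 7 (git reset c.txt): modified={b.txt, c.txt, d.txt, e.txt} staged={none}
After op 8 (modify a.txt): modified={a.txt, b.txt, c.txt, d.txt, e.txt} staged={none}
After op 9 (git add b.txt): modified={a.txt, c.txt, d.txt, e.txt} staged={b.txt}
After op 10 (git reset b.txt): modified={a.txt, b.txt, c.txt, d.txt, e.txt} staged={none}
After op 11 (git add b.txt): modified={a.txt, c.txt, d.txt, e.txt} staged={b.txt}
After op 12 (git commit): modified={a.txt, c.txt, d.txt, e.txt} staged={none}
After op 13 (modify b.txt): modified={a.txt, b.txt, c.txt, d.txt, e.txt} staged={none}
After op 14 (git add c.txt): modified={a.txt, b.txt, d.txt, e.txt} staged={c.txt}
After op 15 (modify c.txt): modified={a.txt, b.txt, c.txt, d.txt, e.txt} staged={c.txt}
After op 16 (git add a.txt): modified={b.txt, c.txt, d.txt, e.txt} staged={a.txt, c.txt}
After op 17 (modify a.txt): modified={a.txt, b.txt, c.txt, d.txt, e.txt} staged={a.txt, c.txt}
After op 18 (git add e.txt): modified={a.txt, b.txt, c.txt, d.txt} staged={a.txt, c.txt, e.txt}
After op 19 (git reset e.txt): modified={a.txt, b.txt, c.txt, d.txt, e.txt} staged={a.txt, c.txt}
After op 20 (git commit): modified={a.txt, b.txt, c.txt, d.txt, e.txt} staged={none}
After op 21 (git add d.txt): modified={a.txt, b.txt, c.txt, e.txt} staged={d.txt}
After op 22 (modify d.txt): modified={a.txt, b.txt, c.txt, d.txt, e.txt} staged={d.txt}

Answer: a.txt, b.txt, c.txt, d.txt, e.txt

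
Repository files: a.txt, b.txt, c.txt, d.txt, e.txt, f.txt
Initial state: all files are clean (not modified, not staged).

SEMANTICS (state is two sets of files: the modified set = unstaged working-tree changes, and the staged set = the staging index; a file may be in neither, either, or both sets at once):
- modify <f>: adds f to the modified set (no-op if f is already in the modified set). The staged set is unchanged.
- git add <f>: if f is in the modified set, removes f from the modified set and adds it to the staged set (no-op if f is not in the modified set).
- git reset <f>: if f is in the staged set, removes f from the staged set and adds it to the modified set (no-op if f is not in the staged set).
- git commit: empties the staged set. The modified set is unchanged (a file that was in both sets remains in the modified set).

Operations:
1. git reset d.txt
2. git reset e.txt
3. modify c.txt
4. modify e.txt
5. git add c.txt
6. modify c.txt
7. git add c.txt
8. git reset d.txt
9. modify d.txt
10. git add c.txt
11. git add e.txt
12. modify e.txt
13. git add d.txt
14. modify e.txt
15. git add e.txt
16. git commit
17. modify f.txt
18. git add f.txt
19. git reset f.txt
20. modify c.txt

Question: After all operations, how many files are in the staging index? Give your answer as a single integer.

Answer: 0

Derivation:
After op 1 (git reset d.txt): modified={none} staged={none}
After op 2 (git reset e.txt): modified={none} staged={none}
After op 3 (modify c.txt): modified={c.txt} staged={none}
After op 4 (modify e.txt): modified={c.txt, e.txt} staged={none}
After op 5 (git add c.txt): modified={e.txt} staged={c.txt}
After op 6 (modify c.txt): modified={c.txt, e.txt} staged={c.txt}
After op 7 (git add c.txt): modified={e.txt} staged={c.txt}
After op 8 (git reset d.txt): modified={e.txt} staged={c.txt}
After op 9 (modify d.txt): modified={d.txt, e.txt} staged={c.txt}
After op 10 (git add c.txt): modified={d.txt, e.txt} staged={c.txt}
After op 11 (git add e.txt): modified={d.txt} staged={c.txt, e.txt}
After op 12 (modify e.txt): modified={d.txt, e.txt} staged={c.txt, e.txt}
After op 13 (git add d.txt): modified={e.txt} staged={c.txt, d.txt, e.txt}
After op 14 (modify e.txt): modified={e.txt} staged={c.txt, d.txt, e.txt}
After op 15 (git add e.txt): modified={none} staged={c.txt, d.txt, e.txt}
After op 16 (git commit): modified={none} staged={none}
After op 17 (modify f.txt): modified={f.txt} staged={none}
After op 18 (git add f.txt): modified={none} staged={f.txt}
After op 19 (git reset f.txt): modified={f.txt} staged={none}
After op 20 (modify c.txt): modified={c.txt, f.txt} staged={none}
Final staged set: {none} -> count=0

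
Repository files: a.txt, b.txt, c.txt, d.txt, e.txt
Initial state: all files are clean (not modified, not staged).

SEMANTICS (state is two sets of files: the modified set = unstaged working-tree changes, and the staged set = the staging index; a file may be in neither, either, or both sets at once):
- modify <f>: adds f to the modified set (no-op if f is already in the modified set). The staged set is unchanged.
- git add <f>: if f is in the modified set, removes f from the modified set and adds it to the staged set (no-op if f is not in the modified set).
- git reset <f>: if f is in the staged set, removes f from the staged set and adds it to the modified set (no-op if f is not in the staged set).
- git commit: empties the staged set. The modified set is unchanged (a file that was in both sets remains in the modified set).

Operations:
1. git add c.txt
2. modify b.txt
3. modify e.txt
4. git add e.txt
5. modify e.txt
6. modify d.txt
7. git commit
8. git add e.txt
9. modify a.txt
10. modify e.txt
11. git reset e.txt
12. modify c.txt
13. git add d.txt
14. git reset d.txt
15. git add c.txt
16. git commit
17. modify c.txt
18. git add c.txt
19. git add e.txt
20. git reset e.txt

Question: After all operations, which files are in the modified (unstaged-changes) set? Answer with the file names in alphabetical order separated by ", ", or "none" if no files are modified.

After op 1 (git add c.txt): modified={none} staged={none}
After op 2 (modify b.txt): modified={b.txt} staged={none}
After op 3 (modify e.txt): modified={b.txt, e.txt} staged={none}
After op 4 (git add e.txt): modified={b.txt} staged={e.txt}
After op 5 (modify e.txt): modified={b.txt, e.txt} staged={e.txt}
After op 6 (modify d.txt): modified={b.txt, d.txt, e.txt} staged={e.txt}
After op 7 (git commit): modified={b.txt, d.txt, e.txt} staged={none}
After op 8 (git add e.txt): modified={b.txt, d.txt} staged={e.txt}
After op 9 (modify a.txt): modified={a.txt, b.txt, d.txt} staged={e.txt}
After op 10 (modify e.txt): modified={a.txt, b.txt, d.txt, e.txt} staged={e.txt}
After op 11 (git reset e.txt): modified={a.txt, b.txt, d.txt, e.txt} staged={none}
After op 12 (modify c.txt): modified={a.txt, b.txt, c.txt, d.txt, e.txt} staged={none}
After op 13 (git add d.txt): modified={a.txt, b.txt, c.txt, e.txt} staged={d.txt}
After op 14 (git reset d.txt): modified={a.txt, b.txt, c.txt, d.txt, e.txt} staged={none}
After op 15 (git add c.txt): modified={a.txt, b.txt, d.txt, e.txt} staged={c.txt}
After op 16 (git commit): modified={a.txt, b.txt, d.txt, e.txt} staged={none}
After op 17 (modify c.txt): modified={a.txt, b.txt, c.txt, d.txt, e.txt} staged={none}
After op 18 (git add c.txt): modified={a.txt, b.txt, d.txt, e.txt} staged={c.txt}
After op 19 (git add e.txt): modified={a.txt, b.txt, d.txt} staged={c.txt, e.txt}
After op 20 (git reset e.txt): modified={a.txt, b.txt, d.txt, e.txt} staged={c.txt}

Answer: a.txt, b.txt, d.txt, e.txt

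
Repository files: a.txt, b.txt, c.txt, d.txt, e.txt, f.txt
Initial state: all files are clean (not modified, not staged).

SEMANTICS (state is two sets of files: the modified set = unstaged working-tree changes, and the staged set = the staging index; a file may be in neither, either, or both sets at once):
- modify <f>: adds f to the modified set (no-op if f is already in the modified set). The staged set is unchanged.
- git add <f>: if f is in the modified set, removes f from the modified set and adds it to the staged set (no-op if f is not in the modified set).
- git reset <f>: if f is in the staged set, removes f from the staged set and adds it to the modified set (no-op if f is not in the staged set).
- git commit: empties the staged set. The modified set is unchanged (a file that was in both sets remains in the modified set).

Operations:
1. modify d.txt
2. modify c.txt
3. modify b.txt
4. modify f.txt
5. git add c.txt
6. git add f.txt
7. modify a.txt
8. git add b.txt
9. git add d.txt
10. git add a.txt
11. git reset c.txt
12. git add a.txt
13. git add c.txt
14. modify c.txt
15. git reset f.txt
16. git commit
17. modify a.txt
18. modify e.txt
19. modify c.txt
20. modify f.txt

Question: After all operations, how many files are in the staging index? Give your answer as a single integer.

After op 1 (modify d.txt): modified={d.txt} staged={none}
After op 2 (modify c.txt): modified={c.txt, d.txt} staged={none}
After op 3 (modify b.txt): modified={b.txt, c.txt, d.txt} staged={none}
After op 4 (modify f.txt): modified={b.txt, c.txt, d.txt, f.txt} staged={none}
After op 5 (git add c.txt): modified={b.txt, d.txt, f.txt} staged={c.txt}
After op 6 (git add f.txt): modified={b.txt, d.txt} staged={c.txt, f.txt}
After op 7 (modify a.txt): modified={a.txt, b.txt, d.txt} staged={c.txt, f.txt}
After op 8 (git add b.txt): modified={a.txt, d.txt} staged={b.txt, c.txt, f.txt}
After op 9 (git add d.txt): modified={a.txt} staged={b.txt, c.txt, d.txt, f.txt}
After op 10 (git add a.txt): modified={none} staged={a.txt, b.txt, c.txt, d.txt, f.txt}
After op 11 (git reset c.txt): modified={c.txt} staged={a.txt, b.txt, d.txt, f.txt}
After op 12 (git add a.txt): modified={c.txt} staged={a.txt, b.txt, d.txt, f.txt}
After op 13 (git add c.txt): modified={none} staged={a.txt, b.txt, c.txt, d.txt, f.txt}
After op 14 (modify c.txt): modified={c.txt} staged={a.txt, b.txt, c.txt, d.txt, f.txt}
After op 15 (git reset f.txt): modified={c.txt, f.txt} staged={a.txt, b.txt, c.txt, d.txt}
After op 16 (git commit): modified={c.txt, f.txt} staged={none}
After op 17 (modify a.txt): modified={a.txt, c.txt, f.txt} staged={none}
After op 18 (modify e.txt): modified={a.txt, c.txt, e.txt, f.txt} staged={none}
After op 19 (modify c.txt): modified={a.txt, c.txt, e.txt, f.txt} staged={none}
After op 20 (modify f.txt): modified={a.txt, c.txt, e.txt, f.txt} staged={none}
Final staged set: {none} -> count=0

Answer: 0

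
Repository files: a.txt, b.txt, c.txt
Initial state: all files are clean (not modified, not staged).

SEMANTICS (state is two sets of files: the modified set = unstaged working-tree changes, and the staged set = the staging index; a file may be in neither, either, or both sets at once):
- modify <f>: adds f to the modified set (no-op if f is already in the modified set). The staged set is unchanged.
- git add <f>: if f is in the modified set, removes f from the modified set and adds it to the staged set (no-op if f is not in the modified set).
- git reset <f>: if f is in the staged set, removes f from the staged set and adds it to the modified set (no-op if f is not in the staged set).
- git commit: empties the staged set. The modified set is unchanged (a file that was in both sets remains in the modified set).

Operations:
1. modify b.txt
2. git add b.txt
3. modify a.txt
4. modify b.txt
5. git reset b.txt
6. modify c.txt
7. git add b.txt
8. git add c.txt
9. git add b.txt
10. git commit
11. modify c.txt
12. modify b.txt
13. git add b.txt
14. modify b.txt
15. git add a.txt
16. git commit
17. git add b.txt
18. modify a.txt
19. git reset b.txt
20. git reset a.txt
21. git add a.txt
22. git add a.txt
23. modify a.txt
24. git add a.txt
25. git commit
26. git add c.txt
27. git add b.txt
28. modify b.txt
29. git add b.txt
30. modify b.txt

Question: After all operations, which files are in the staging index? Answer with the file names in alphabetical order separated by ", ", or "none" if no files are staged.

Answer: b.txt, c.txt

Derivation:
After op 1 (modify b.txt): modified={b.txt} staged={none}
After op 2 (git add b.txt): modified={none} staged={b.txt}
After op 3 (modify a.txt): modified={a.txt} staged={b.txt}
After op 4 (modify b.txt): modified={a.txt, b.txt} staged={b.txt}
After op 5 (git reset b.txt): modified={a.txt, b.txt} staged={none}
After op 6 (modify c.txt): modified={a.txt, b.txt, c.txt} staged={none}
After op 7 (git add b.txt): modified={a.txt, c.txt} staged={b.txt}
After op 8 (git add c.txt): modified={a.txt} staged={b.txt, c.txt}
After op 9 (git add b.txt): modified={a.txt} staged={b.txt, c.txt}
After op 10 (git commit): modified={a.txt} staged={none}
After op 11 (modify c.txt): modified={a.txt, c.txt} staged={none}
After op 12 (modify b.txt): modified={a.txt, b.txt, c.txt} staged={none}
After op 13 (git add b.txt): modified={a.txt, c.txt} staged={b.txt}
After op 14 (modify b.txt): modified={a.txt, b.txt, c.txt} staged={b.txt}
After op 15 (git add a.txt): modified={b.txt, c.txt} staged={a.txt, b.txt}
After op 16 (git commit): modified={b.txt, c.txt} staged={none}
After op 17 (git add b.txt): modified={c.txt} staged={b.txt}
After op 18 (modify a.txt): modified={a.txt, c.txt} staged={b.txt}
After op 19 (git reset b.txt): modified={a.txt, b.txt, c.txt} staged={none}
After op 20 (git reset a.txt): modified={a.txt, b.txt, c.txt} staged={none}
After op 21 (git add a.txt): modified={b.txt, c.txt} staged={a.txt}
After op 22 (git add a.txt): modified={b.txt, c.txt} staged={a.txt}
After op 23 (modify a.txt): modified={a.txt, b.txt, c.txt} staged={a.txt}
After op 24 (git add a.txt): modified={b.txt, c.txt} staged={a.txt}
After op 25 (git commit): modified={b.txt, c.txt} staged={none}
After op 26 (git add c.txt): modified={b.txt} staged={c.txt}
After op 27 (git add b.txt): modified={none} staged={b.txt, c.txt}
After op 28 (modify b.txt): modified={b.txt} staged={b.txt, c.txt}
After op 29 (git add b.txt): modified={none} staged={b.txt, c.txt}
After op 30 (modify b.txt): modified={b.txt} staged={b.txt, c.txt}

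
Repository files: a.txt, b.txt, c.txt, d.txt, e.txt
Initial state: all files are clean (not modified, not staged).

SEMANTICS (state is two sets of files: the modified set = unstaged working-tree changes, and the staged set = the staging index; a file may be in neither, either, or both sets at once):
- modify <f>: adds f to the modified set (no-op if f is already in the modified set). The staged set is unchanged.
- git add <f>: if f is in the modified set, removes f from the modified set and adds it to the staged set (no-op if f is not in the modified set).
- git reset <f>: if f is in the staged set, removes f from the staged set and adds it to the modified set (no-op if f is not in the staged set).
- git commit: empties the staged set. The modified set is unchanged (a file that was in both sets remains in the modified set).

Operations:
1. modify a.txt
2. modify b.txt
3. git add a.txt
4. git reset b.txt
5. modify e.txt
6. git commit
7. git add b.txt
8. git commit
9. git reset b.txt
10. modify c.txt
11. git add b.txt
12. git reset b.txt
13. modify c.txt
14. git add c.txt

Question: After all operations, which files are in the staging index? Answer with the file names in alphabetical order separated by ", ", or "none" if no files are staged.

After op 1 (modify a.txt): modified={a.txt} staged={none}
After op 2 (modify b.txt): modified={a.txt, b.txt} staged={none}
After op 3 (git add a.txt): modified={b.txt} staged={a.txt}
After op 4 (git reset b.txt): modified={b.txt} staged={a.txt}
After op 5 (modify e.txt): modified={b.txt, e.txt} staged={a.txt}
After op 6 (git commit): modified={b.txt, e.txt} staged={none}
After op 7 (git add b.txt): modified={e.txt} staged={b.txt}
After op 8 (git commit): modified={e.txt} staged={none}
After op 9 (git reset b.txt): modified={e.txt} staged={none}
After op 10 (modify c.txt): modified={c.txt, e.txt} staged={none}
After op 11 (git add b.txt): modified={c.txt, e.txt} staged={none}
After op 12 (git reset b.txt): modified={c.txt, e.txt} staged={none}
After op 13 (modify c.txt): modified={c.txt, e.txt} staged={none}
After op 14 (git add c.txt): modified={e.txt} staged={c.txt}

Answer: c.txt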